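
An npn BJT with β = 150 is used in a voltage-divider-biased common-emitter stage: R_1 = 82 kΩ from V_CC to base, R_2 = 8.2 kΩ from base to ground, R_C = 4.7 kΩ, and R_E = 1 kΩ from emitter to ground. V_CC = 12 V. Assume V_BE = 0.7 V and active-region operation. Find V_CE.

V_CE ≈ 9.9 V

Thevenize the base divider: V_Th = V_CC·R_2/(R_1+R_2) = 12×8.2/90.2 = 1.09 V, R_Th = R_1‖R_2 = 7.45 kΩ.
Base-emitter loop: V_Th = I_B·R_Th + V_BE + (β+1)I_B·R_E, so I_B = (1.09 − 0.7) / (7.45 + 151×1) = 0.00247 mA.
I_C = β·I_B = 150×0.00247 = 0.37 mA, and I_E = (β+1)I_B = 0.373 mA.
V_CE = V_CC − I_C·R_C − I_E·R_E = 12 − 0.37×4.7 − 0.373×1 = 9.89 V.
V_CE = 9.89 V > 0.2 V confirms active-region operation.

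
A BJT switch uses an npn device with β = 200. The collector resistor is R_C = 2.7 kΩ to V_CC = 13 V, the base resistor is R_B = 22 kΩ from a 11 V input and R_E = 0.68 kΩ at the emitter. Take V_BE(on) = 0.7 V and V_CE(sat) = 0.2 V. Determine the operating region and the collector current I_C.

Assume active: I_B = (11 − 0.7)/(22 + 201×0.68) = 0.0649 mA, I_C = β·I_B = 13 mA.
Then V_CE = 13 − 13×2.7 − 13×0.68 = -30.9 V < 0.2 V — the active assumption fails.
Re-solve with V_CE = 0.2 V. KCL at the emitter: V_E/R_E = (V_BB−0.7−V_E)/R_B + (V_CC−0.2−V_E)/R_C, giving V_E = 2.76 V.
I_C = (V_CC − 0.2 − V_E)/R_C = (12.8 − 2.76)/2.7 = 3.72 mA.
Check: I_B = (10.3 − 2.76)/22 = 0.343 mA, and β·I_B = 68.5 mA > I_C, confirming saturation.

saturation; I_C ≈ 3.7 mA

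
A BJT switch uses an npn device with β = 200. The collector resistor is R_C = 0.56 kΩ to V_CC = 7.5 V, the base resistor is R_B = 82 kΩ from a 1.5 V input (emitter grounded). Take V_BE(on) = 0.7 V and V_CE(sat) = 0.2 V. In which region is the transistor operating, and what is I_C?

active; I_C ≈ 2 mA

Assume active. Base-emitter loop: I_B = (V_BB − V_BE)/R_B = (1.5 − 0.7)/82 = 0.00976 mA.
I_C = β·I_B = 200×0.00976 = 1.95 mA.
V_CE = V_CC − I_C·R_C = 7.5 − 1.95×0.56 = 6.41 V > V_CE(sat), so the active-region assumption holds.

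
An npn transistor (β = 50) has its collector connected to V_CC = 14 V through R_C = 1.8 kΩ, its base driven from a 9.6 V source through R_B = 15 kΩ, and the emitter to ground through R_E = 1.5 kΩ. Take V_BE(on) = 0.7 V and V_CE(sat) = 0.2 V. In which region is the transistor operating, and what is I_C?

saturation; I_C ≈ 4.1 mA

Assume active: I_B = (9.6 − 0.7)/(15 + 51×1.5) = 0.0973 mA, I_C = β·I_B = 4.86 mA.
Then V_CE = 14 − 4.86×1.8 − 4.96×1.5 = -2.2 V < 0.2 V — the active assumption fails.
Re-solve with V_CE = 0.2 V. KCL at the emitter: V_E/R_E = (V_BB−0.7−V_E)/R_B + (V_CC−0.2−V_E)/R_C, giving V_E = 6.41 V.
I_C = (V_CC − 0.2 − V_E)/R_C = (13.8 − 6.41)/1.8 = 4.11 mA.
Check: I_B = (8.9 − 6.41)/15 = 0.166 mA, and β·I_B = 8.3 mA > I_C, confirming saturation.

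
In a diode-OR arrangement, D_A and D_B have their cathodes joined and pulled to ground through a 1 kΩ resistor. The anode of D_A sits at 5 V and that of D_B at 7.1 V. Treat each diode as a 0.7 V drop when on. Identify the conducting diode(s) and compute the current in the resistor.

Only D_B conducts; I_R ≈ 6.4 mA

Assume both conduct. Then node N would need to be at both 5−0.7 = 4.3 V and 7.1−0.7 = 6.4 V, which is impossible.
Assume only D_B conducts: V_N = 7.1 − 0.7 = 6.4 V, so I_R = 6.4/1 = 6.4 mA.
Check D_A: its anode-to-cathode voltage is 5 − 6.4 = -1.4 V < 0.7 V, so it is off. The assumption is consistent.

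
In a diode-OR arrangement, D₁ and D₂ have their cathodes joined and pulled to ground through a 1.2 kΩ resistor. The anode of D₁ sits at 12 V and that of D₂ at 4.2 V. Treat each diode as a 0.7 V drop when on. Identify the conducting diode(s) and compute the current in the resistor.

Only D₁ conducts; I_R ≈ 9.4 mA

Assume both conduct. Then node N would need to be at both 12−0.7 = 11.3 V and 4.2−0.7 = 3.5 V, which is impossible.
Assume only D₁ conducts: V_N = 12 − 0.7 = 11.3 V, so I_R = 11.3/1.2 = 9.42 mA.
Check D₂: its anode-to-cathode voltage is 4.2 − 11.3 = -7.1 V < 0.7 V, so it is off. The assumption is consistent.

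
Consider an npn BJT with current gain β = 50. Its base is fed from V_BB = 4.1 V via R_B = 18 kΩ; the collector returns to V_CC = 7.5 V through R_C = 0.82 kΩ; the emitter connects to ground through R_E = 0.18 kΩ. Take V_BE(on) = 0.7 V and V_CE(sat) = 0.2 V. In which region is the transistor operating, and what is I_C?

active; I_C ≈ 6.3 mA

Assume active. Base-emitter loop: I_B = (V_BB − V_BE)/(R_B + (β+1)R_E) = (4.1 − 0.7)/(18 + 51×0.18) = 0.125 mA.
I_C = β·I_B = 50×0.125 = 6.25 mA.
V_CE = V_CC − I_C·R_C − I_E·R_E = 7.5 − 6.25×0.82 − 6.38×0.18 = 1.22 V > V_CE(sat), so the active-region assumption holds.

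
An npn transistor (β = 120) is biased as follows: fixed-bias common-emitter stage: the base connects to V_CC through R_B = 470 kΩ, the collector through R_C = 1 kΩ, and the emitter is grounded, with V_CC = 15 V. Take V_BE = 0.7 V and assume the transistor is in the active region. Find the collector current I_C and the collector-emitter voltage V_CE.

Base loop: V_CC = I_B·R_B + V_BE, so I_B = (15 − 0.7)/470 kΩ = 0.0304 mA.
In the active region I_C = β·I_B = 120 × 0.0304 = 3.65 mA.
Collector loop: V_CE = V_CC − I_C·R_C = 15 − 3.65×1 = 11.3 V.
Since V_CE = 11.3 V > V_CE(sat) ≈ 0.2 V, the transistor is in the active region as assumed.

I_C ≈ 3.7 mA, V_CE ≈ 11 V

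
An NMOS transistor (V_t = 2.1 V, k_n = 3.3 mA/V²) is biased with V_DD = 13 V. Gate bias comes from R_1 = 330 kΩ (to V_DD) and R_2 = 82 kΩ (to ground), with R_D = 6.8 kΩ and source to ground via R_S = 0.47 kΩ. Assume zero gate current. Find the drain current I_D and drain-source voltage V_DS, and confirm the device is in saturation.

V_G = V_DD·R_2/(R_1+R_2) = 13×82/412 = 2.59 V.
Assume saturation: I_D = (k_n/2)(V_GS − V_t)² with V_GS = V_G − I_D·R_S = 2.59 − 0.47·I_D.
Substituting gives 0.364·I_D² − 1.76·I_D + 0.392 = 0, with roots I_D = 0.235 or 4.58 mA.
The root I_D = 4.58 mA gives V_GS = 0.433 V ≤ V_t, so take I_D = 0.235 mA.
Then V_GS = 2.48 V and V_DS = V_DD − I_D(R_D+R_S) = 13 − 0.235×7.27 = 11.3 V.
Saturation requires V_DS ≥ V_GS − V_t = 0.377 V; 11.3 ≥ 0.377 ✓.

I_D ≈ 0.23 mA, V_DS ≈ 11 V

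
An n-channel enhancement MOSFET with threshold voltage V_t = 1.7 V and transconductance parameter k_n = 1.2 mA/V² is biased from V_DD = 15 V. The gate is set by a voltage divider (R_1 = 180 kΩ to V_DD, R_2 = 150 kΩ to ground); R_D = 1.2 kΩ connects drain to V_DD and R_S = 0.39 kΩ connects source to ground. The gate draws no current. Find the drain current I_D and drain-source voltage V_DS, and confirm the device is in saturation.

I_D ≈ 5.4 mA, V_DS ≈ 6.4 V

V_G = V_DD·R_2/(R_1+R_2) = 15×150/330 = 6.82 V.
Assume saturation: I_D = (k_n/2)(V_GS − V_t)² with V_GS = V_G − I_D·R_S = 6.82 − 0.39·I_D.
Substituting gives 0.0913·I_D² − 3.4·I_D + 15.7 = 0, with roots I_D = 5.42 or 31.8 mA.
The root I_D = 31.8 mA gives V_GS = -5.58 V ≤ V_t, so take I_D = 5.42 mA.
Then V_GS = 4.71 V and V_DS = V_DD − I_D(R_D+R_S) = 15 − 5.42×1.59 = 6.38 V.
Saturation requires V_DS ≥ V_GS − V_t = 3.01 V; 6.38 ≥ 3.01 ✓.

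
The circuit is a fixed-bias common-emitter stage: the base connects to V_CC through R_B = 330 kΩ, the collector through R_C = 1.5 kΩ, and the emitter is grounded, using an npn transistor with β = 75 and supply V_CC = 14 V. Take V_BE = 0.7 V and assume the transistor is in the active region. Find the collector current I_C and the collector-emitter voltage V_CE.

I_C ≈ 3 mA, V_CE ≈ 9.5 V

Base loop: V_CC = I_B·R_B + V_BE, so I_B = (14 − 0.7)/330 kΩ = 0.0403 mA.
In the active region I_C = β·I_B = 75 × 0.0403 = 3.02 mA.
Collector loop: V_CE = V_CC − I_C·R_C = 14 − 3.02×1.5 = 9.47 V.
Since V_CE = 9.47 V > V_CE(sat) ≈ 0.2 V, the transistor is in the active region as assumed.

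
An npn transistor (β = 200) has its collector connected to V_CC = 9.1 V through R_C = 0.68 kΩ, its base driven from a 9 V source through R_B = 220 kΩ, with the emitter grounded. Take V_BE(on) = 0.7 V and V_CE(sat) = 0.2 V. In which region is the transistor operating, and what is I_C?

active; I_C ≈ 7.5 mA

Assume active. Base-emitter loop: I_B = (V_BB − V_BE)/R_B = (9 − 0.7)/220 = 0.0377 mA.
I_C = β·I_B = 200×0.0377 = 7.55 mA.
V_CE = V_CC − I_C·R_C = 9.1 − 7.55×0.68 = 3.97 V > V_CE(sat), so the active-region assumption holds.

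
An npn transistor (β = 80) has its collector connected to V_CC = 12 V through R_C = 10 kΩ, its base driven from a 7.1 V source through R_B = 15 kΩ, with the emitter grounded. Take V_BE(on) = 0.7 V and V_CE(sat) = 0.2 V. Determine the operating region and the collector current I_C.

Assume active: I_B = (7.1 − 0.7)/15 = 0.427 mA, giving I_C = β·I_B = 34.1 mA.
But then V_CE = 12 − 34.1×10 = -329 V < V_CE(sat) = 0.2 V — impossible in the active region.
So the transistor is saturated. With V_CE = 0.2 V, I_C = (V_CC − 0.2)/R_C = 11.8/10 = 1.18 mA.
Check: β·I_B = 34.1 mA > I_C = 1.18 mA, confirming saturation.

saturation; I_C ≈ 1.2 mA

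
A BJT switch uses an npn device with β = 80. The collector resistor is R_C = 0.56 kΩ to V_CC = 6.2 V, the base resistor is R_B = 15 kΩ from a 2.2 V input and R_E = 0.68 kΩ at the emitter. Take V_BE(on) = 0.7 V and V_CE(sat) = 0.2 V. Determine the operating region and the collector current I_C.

Assume active. Base-emitter loop: I_B = (V_BB − V_BE)/(R_B + (β+1)R_E) = (2.2 − 0.7)/(15 + 81×0.68) = 0.0214 mA.
I_C = β·I_B = 80×0.0214 = 1.71 mA.
V_CE = V_CC − I_C·R_C − I_E·R_E = 6.2 − 1.71×0.56 − 1.73×0.68 = 4.06 V > V_CE(sat), so the active-region assumption holds.

active; I_C ≈ 1.7 mA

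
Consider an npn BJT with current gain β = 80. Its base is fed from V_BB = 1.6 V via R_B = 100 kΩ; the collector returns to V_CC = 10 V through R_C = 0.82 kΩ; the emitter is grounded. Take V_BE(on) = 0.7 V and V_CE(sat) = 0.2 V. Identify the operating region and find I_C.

active; I_C ≈ 0.72 mA

Assume active. Base-emitter loop: I_B = (V_BB − V_BE)/R_B = (1.6 − 0.7)/100 = 0.009 mA.
I_C = β·I_B = 80×0.009 = 0.72 mA.
V_CE = V_CC − I_C·R_C = 10 − 0.72×0.82 = 9.41 V > V_CE(sat), so the active-region assumption holds.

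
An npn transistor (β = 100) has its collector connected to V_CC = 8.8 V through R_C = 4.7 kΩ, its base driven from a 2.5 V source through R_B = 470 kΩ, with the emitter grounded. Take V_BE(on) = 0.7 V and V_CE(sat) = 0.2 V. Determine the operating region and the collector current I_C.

active; I_C ≈ 0.38 mA

Assume active. Base-emitter loop: I_B = (V_BB − V_BE)/R_B = (2.5 − 0.7)/470 = 0.00383 mA.
I_C = β·I_B = 100×0.00383 = 0.383 mA.
V_CE = V_CC − I_C·R_C = 8.8 − 0.383×4.7 = 7 V > V_CE(sat), so the active-region assumption holds.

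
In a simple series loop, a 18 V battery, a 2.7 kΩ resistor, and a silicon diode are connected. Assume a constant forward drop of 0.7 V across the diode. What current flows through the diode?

KVL around the loop: 18 = V_D + I·R = 0.7 + I × 2.7 kΩ.
So I = (18 − 0.7) / 2.7 kΩ = 17.3 / 2.7 = 6.41 mA.

I ≈ 6.4 mA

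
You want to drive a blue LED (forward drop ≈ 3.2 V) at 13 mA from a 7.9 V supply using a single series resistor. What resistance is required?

R ≈ 0.36 kΩ

The resistor drops V_S − V_D = 7.9 − 3.2 = 4.7 V at 13 mA.
R = 4.7 V / 13 mA = 0.362 kΩ.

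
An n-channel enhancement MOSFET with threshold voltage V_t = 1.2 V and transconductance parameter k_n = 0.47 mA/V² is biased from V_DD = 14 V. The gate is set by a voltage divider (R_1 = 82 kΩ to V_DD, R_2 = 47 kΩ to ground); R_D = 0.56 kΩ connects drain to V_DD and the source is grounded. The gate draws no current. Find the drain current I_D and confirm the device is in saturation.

I_D ≈ 3.6 mA

V_G = V_DD·R_2/(R_1+R_2) = 14×47/129 = 5.1 V. With the source grounded, V_GS = V_G = 5.1 V.
Assume saturation: I_D = (k_n/2)(V_GS − V_t)² = (0.47/2)×(5.1 − 1.2)² = 0.235×3.9² = 3.58 mA.
V_DS = V_DD − I_D·R_D = 14 − 3.58×0.56 = 12 V.
Saturation requires V_DS ≥ V_GS − V_t = 3.9 V; 12 ≥ 3.9 ✓.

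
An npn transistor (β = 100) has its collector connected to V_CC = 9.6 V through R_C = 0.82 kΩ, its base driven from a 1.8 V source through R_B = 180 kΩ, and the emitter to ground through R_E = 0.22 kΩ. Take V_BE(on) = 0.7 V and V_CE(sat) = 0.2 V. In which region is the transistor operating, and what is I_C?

active; I_C ≈ 0.54 mA

Assume active. Base-emitter loop: I_B = (V_BB − V_BE)/(R_B + (β+1)R_E) = (1.8 − 0.7)/(180 + 101×0.22) = 0.00544 mA.
I_C = β·I_B = 100×0.00544 = 0.544 mA.
V_CE = V_CC − I_C·R_C − I_E·R_E = 9.6 − 0.544×0.82 − 0.549×0.22 = 9.03 V > V_CE(sat), so the active-region assumption holds.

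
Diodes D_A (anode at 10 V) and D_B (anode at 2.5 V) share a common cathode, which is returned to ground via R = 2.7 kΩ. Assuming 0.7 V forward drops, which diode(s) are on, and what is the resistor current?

Assume both conduct. Then node N would need to be at both 10−0.7 = 9.3 V and 2.5−0.7 = 1.8 V, which is impossible.
Assume only D_A conducts: V_N = 10 − 0.7 = 9.3 V, so I_R = 9.3/2.7 = 3.44 mA.
Check D_B: its anode-to-cathode voltage is 2.5 − 9.3 = -6.8 V < 0.7 V, so it is off. The assumption is consistent.

Only D_A conducts; I_R ≈ 3.4 mA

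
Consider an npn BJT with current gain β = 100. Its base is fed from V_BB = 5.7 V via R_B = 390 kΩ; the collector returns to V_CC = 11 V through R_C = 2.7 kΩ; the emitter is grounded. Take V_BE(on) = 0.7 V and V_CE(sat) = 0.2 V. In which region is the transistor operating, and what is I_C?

Assume active. Base-emitter loop: I_B = (V_BB − V_BE)/R_B = (5.7 − 0.7)/390 = 0.0128 mA.
I_C = β·I_B = 100×0.0128 = 1.28 mA.
V_CE = V_CC − I_C·R_C = 11 − 1.28×2.7 = 7.54 V > V_CE(sat), so the active-region assumption holds.

active; I_C ≈ 1.3 mA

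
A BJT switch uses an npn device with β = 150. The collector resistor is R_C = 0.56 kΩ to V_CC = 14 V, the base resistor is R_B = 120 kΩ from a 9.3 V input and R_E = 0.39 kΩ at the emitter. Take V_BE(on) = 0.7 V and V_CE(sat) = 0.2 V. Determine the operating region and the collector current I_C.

Assume active. Base-emitter loop: I_B = (V_BB − V_BE)/(R_B + (β+1)R_E) = (9.3 − 0.7)/(120 + 151×0.39) = 0.0481 mA.
I_C = β·I_B = 150×0.0481 = 7.21 mA.
V_CE = V_CC − I_C·R_C − I_E·R_E = 14 − 7.21×0.56 − 7.26×0.39 = 7.13 V > V_CE(sat), so the active-region assumption holds.

active; I_C ≈ 7.2 mA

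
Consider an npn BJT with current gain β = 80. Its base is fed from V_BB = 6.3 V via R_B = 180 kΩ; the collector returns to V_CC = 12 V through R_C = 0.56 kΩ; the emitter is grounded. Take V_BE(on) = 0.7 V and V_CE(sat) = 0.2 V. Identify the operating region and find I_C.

active; I_C ≈ 2.5 mA

Assume active. Base-emitter loop: I_B = (V_BB − V_BE)/R_B = (6.3 − 0.7)/180 = 0.0311 mA.
I_C = β·I_B = 80×0.0311 = 2.49 mA.
V_CE = V_CC − I_C·R_C = 12 − 2.49×0.56 = 10.6 V > V_CE(sat), so the active-region assumption holds.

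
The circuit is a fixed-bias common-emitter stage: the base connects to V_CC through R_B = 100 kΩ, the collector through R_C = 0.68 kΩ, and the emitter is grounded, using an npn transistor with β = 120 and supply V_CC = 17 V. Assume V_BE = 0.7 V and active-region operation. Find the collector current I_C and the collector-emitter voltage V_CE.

Base loop: V_CC = I_B·R_B + V_BE, so I_B = (17 − 0.7)/100 kΩ = 0.163 mA.
In the active region I_C = β·I_B = 120 × 0.163 = 19.6 mA.
Collector loop: V_CE = V_CC − I_C·R_C = 17 − 19.6×0.68 = 3.7 V.
Since V_CE = 3.7 V > V_CE(sat) ≈ 0.2 V, the transistor is in the active region as assumed.

I_C ≈ 20 mA, V_CE ≈ 3.7 V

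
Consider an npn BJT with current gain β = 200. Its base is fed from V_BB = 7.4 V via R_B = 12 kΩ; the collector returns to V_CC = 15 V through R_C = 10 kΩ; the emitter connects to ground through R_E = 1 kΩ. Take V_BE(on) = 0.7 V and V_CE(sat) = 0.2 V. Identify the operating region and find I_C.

Assume active: I_B = (7.4 − 0.7)/(12 + 201×1) = 0.0315 mA, I_C = β·I_B = 6.29 mA.
Then V_CE = 15 − 6.29×10 − 6.32×1 = -54.2 V < 0.2 V — the active assumption fails.
Re-solve with V_CE = 0.2 V. KCL at the emitter: V_E/R_E = (V_BB−0.7−V_E)/R_B + (V_CC−0.2−V_E)/R_C, giving V_E = 1.72 V.
I_C = (V_CC − 0.2 − V_E)/R_C = (14.8 − 1.72)/10 = 1.31 mA.
Check: I_B = (6.7 − 1.72)/12 = 0.415 mA, and β·I_B = 83 mA > I_C, confirming saturation.

saturation; I_C ≈ 1.3 mA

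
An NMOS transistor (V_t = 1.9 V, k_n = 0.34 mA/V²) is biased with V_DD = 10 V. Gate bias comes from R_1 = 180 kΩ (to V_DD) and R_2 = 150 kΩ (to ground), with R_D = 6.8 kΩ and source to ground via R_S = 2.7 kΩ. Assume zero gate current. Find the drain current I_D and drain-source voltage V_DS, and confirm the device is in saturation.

V_G = V_DD·R_2/(R_1+R_2) = 10×150/330 = 4.55 V.
Assume saturation: I_D = (k_n/2)(V_GS − V_t)² with V_GS = V_G − I_D·R_S = 4.55 − 2.7·I_D.
Substituting gives 1.24·I_D² − 3.43·I_D + 1.19 = 0, with roots I_D = 0.407 or 2.36 mA.
The root I_D = 2.36 mA gives V_GS = -1.83 V ≤ V_t, so take I_D = 0.407 mA.
Then V_GS = 3.45 V and V_DS = V_DD − I_D(R_D+R_S) = 10 − 0.407×9.5 = 6.14 V.
Saturation requires V_DS ≥ V_GS − V_t = 1.55 V; 6.14 ≥ 1.55 ✓.

I_D ≈ 0.41 mA, V_DS ≈ 6.1 V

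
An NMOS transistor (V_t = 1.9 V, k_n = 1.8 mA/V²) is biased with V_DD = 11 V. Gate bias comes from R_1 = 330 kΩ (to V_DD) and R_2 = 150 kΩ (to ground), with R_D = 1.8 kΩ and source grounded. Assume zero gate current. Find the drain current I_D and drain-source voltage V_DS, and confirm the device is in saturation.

V_G = V_DD·R_2/(R_1+R_2) = 11×150/480 = 3.44 V. With the source grounded, V_GS = V_G = 3.44 V.
Assume saturation: I_D = (k_n/2)(V_GS − V_t)² = (1.8/2)×(3.44 − 1.9)² = 0.9×1.54² = 2.13 mA.
V_DS = V_DD − I_D·R_D = 11 − 2.13×1.8 = 7.17 V.
Saturation requires V_DS ≥ V_GS − V_t = 1.54 V; 7.17 ≥ 1.54 ✓.

I_D ≈ 2.1 mA, V_DS ≈ 7.2 V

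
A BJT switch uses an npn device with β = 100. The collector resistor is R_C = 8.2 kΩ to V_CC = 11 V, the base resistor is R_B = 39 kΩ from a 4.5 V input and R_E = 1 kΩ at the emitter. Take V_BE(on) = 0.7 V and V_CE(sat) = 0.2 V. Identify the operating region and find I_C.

saturation; I_C ≈ 1.2 mA

Assume active: I_B = (4.5 − 0.7)/(39 + 101×1) = 0.0271 mA, I_C = β·I_B = 2.71 mA.
Then V_CE = 11 − 2.71×8.2 − 2.74×1 = -14 V < 0.2 V — the active assumption fails.
Re-solve with V_CE = 0.2 V. KCL at the emitter: V_E/R_E = (V_BB−0.7−V_E)/R_B + (V_CC−0.2−V_E)/R_C, giving V_E = 1.23 V.
I_C = (V_CC − 0.2 − V_E)/R_C = (10.8 − 1.23)/8.2 = 1.17 mA.
Check: I_B = (3.8 − 1.23)/39 = 0.0658 mA, and β·I_B = 6.58 mA > I_C, confirming saturation.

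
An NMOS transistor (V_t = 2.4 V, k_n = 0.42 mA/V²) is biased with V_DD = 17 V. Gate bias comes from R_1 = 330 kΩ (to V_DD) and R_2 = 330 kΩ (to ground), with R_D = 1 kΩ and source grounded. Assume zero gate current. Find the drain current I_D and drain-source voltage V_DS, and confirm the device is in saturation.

I_D ≈ 7.8 mA, V_DS ≈ 9.2 V

V_G = V_DD·R_2/(R_1+R_2) = 17×330/660 = 8.5 V. With the source grounded, V_GS = V_G = 8.5 V.
Assume saturation: I_D = (k_n/2)(V_GS − V_t)² = (0.42/2)×(8.5 − 2.4)² = 0.21×6.1² = 7.81 mA.
V_DS = V_DD − I_D·R_D = 17 − 7.81×1 = 9.19 V.
Saturation requires V_DS ≥ V_GS − V_t = 6.1 V; 9.19 ≥ 6.1 ✓.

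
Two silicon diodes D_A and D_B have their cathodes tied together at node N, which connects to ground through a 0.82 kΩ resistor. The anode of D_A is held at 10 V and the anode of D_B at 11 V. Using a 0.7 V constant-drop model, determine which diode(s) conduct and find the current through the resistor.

Only D_B conducts; I_R ≈ 13 mA

Assume both conduct. Then node N would need to be at both 10−0.7 = 9.3 V and 11−0.7 = 10.3 V, which is impossible.
Assume only D_B conducts: V_N = 11 − 0.7 = 10.3 V, so I_R = 10.3/0.82 = 12.6 mA.
Check D_A: its anode-to-cathode voltage is 10 − 10.3 = -0.3 V < 0.7 V, so it is off. The assumption is consistent.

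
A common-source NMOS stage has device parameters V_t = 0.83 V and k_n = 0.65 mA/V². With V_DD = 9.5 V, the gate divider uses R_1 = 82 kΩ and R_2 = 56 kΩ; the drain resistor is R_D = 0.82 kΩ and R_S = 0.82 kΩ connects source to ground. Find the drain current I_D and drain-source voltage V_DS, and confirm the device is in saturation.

I_D ≈ 1.3 mA, V_DS ≈ 7.4 V

V_G = V_DD·R_2/(R_1+R_2) = 9.5×56/138 = 3.86 V.
Assume saturation: I_D = (k_n/2)(V_GS − V_t)² with V_GS = V_G − I_D·R_S = 3.86 − 0.82·I_D.
Substituting gives 0.219·I_D² − 2.61·I_D + 2.97 = 0, with roots I_D = 1.27 or 10.7 mA.
The root I_D = 10.7 mA gives V_GS = -4.9 V ≤ V_t, so take I_D = 1.27 mA.
Then V_GS = 2.81 V and V_DS = V_DD − I_D(R_D+R_S) = 9.5 − 1.27×1.64 = 7.41 V.
Saturation requires V_DS ≥ V_GS − V_t = 1.98 V; 7.41 ≥ 1.98 ✓.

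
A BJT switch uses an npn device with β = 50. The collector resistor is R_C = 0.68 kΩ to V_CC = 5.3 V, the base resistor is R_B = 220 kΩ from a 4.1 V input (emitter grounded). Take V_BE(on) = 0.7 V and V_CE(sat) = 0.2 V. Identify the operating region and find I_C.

Assume active. Base-emitter loop: I_B = (V_BB − V_BE)/R_B = (4.1 − 0.7)/220 = 0.0155 mA.
I_C = β·I_B = 50×0.0155 = 0.773 mA.
V_CE = V_CC − I_C·R_C = 5.3 − 0.773×0.68 = 4.77 V > V_CE(sat), so the active-region assumption holds.

active; I_C ≈ 0.77 mA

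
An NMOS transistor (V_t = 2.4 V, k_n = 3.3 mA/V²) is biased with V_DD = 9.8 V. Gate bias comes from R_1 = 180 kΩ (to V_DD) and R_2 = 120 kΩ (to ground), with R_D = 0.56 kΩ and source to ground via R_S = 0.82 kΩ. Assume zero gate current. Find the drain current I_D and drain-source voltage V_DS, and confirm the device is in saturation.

V_G = V_DD·R_2/(R_1+R_2) = 9.8×120/300 = 3.92 V.
Assume saturation: I_D = (k_n/2)(V_GS − V_t)² with V_GS = V_G − I_D·R_S = 3.92 − 0.82·I_D.
Substituting gives 1.11·I_D² − 5.11·I_D + 3.81 = 0, with roots I_D = 0.935 or 3.67 mA.
The root I_D = 3.67 mA gives V_GS = 0.908 V ≤ V_t, so take I_D = 0.935 mA.
Then V_GS = 3.15 V and V_DS = V_DD − I_D(R_D+R_S) = 9.8 − 0.935×1.38 = 8.51 V.
Saturation requires V_DS ≥ V_GS − V_t = 0.753 V; 8.51 ≥ 0.753 ✓.

I_D ≈ 0.94 mA, V_DS ≈ 8.5 V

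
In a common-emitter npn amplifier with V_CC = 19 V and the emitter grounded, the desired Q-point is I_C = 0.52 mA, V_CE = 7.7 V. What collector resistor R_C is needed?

R_C ≈ 22 kΩ

Collector loop: V_CC = I_C·R_C + V_CE.
R_C = (V_CC − V_CE)/I_C = (19 − 7.7)/0.52 = 21.7 kΩ.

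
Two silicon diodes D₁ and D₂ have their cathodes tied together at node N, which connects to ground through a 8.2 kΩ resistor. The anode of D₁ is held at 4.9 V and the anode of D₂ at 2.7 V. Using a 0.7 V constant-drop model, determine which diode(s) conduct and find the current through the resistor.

Only D₁ conducts; I_R ≈ 0.51 mA

Assume both conduct. Then node N would need to be at both 4.9−0.7 = 4.2 V and 2.7−0.7 = 2 V, which is impossible.
Assume only D₁ conducts: V_N = 4.9 − 0.7 = 4.2 V, so I_R = 4.2/8.2 = 0.512 mA.
Check D₂: its anode-to-cathode voltage is 2.7 − 4.2 = -1.5 V < 0.7 V, so it is off. The assumption is consistent.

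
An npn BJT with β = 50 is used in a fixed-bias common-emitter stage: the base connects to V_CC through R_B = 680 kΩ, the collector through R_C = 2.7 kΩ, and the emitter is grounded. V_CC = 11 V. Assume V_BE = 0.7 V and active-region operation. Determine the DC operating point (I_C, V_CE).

Base loop: V_CC = I_B·R_B + V_BE, so I_B = (11 − 0.7)/680 kΩ = 0.0151 mA.
In the active region I_C = β·I_B = 50 × 0.0151 = 0.757 mA.
Collector loop: V_CE = V_CC − I_C·R_C = 11 − 0.757×2.7 = 8.96 V.
Since V_CE = 8.96 V > V_CE(sat) ≈ 0.2 V, the transistor is in the active region as assumed.

I_C ≈ 0.76 mA, V_CE ≈ 9 V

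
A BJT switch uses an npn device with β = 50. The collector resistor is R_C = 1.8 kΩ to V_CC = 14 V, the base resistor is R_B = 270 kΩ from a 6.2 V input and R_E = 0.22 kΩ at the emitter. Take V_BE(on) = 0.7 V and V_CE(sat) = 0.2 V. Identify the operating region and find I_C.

Assume active. Base-emitter loop: I_B = (V_BB − V_BE)/(R_B + (β+1)R_E) = (6.2 − 0.7)/(270 + 51×0.22) = 0.0196 mA.
I_C = β·I_B = 50×0.0196 = 0.978 mA.
V_CE = V_CC − I_C·R_C − I_E·R_E = 14 − 0.978×1.8 − 0.997×0.22 = 12 V > V_CE(sat), so the active-region assumption holds.

active; I_C ≈ 0.98 mA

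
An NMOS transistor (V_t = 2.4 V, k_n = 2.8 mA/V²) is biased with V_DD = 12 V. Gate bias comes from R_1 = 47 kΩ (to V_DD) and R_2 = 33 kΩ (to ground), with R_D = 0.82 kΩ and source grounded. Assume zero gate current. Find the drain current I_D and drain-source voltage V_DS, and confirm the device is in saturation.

I_D ≈ 9.1 mA, V_DS ≈ 4.5 V

V_G = V_DD·R_2/(R_1+R_2) = 12×33/80 = 4.95 V. With the source grounded, V_GS = V_G = 4.95 V.
Assume saturation: I_D = (k_n/2)(V_GS − V_t)² = (2.8/2)×(4.95 − 2.4)² = 1.4×2.55² = 9.1 mA.
V_DS = V_DD − I_D·R_D = 12 − 9.1×0.82 = 4.54 V.
Saturation requires V_DS ≥ V_GS − V_t = 2.55 V; 4.54 ≥ 2.55 ✓.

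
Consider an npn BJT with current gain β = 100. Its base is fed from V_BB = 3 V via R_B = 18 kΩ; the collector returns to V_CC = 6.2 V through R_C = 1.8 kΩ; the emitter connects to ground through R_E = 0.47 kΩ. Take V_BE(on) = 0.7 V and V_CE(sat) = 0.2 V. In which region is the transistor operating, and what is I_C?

Assume active: I_B = (3 − 0.7)/(18 + 101×0.47) = 0.0351 mA, I_C = β·I_B = 3.51 mA.
Then V_CE = 6.2 − 3.51×1.8 − 3.55×0.47 = -1.79 V < 0.2 V — the active assumption fails.
Re-solve with V_CE = 0.2 V. KCL at the emitter: V_E/R_E = (V_BB−0.7−V_E)/R_B + (V_CC−0.2−V_E)/R_C, giving V_E = 1.26 V.
I_C = (V_CC − 0.2 − V_E)/R_C = (6 − 1.26)/1.8 = 2.63 mA.
Check: I_B = (2.3 − 1.26)/18 = 0.0576 mA, and β·I_B = 5.76 mA > I_C, confirming saturation.

saturation; I_C ≈ 2.6 mA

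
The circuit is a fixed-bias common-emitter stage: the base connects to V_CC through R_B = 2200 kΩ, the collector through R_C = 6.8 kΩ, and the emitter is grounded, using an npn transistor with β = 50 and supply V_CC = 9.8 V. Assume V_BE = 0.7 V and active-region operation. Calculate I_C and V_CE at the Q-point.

I_C ≈ 0.21 mA, V_CE ≈ 8.4 V

Base loop: V_CC = I_B·R_B + V_BE, so I_B = (9.8 − 0.7)/2200 kΩ = 0.00414 mA.
In the active region I_C = β·I_B = 50 × 0.00414 = 0.207 mA.
Collector loop: V_CE = V_CC − I_C·R_C = 9.8 − 0.207×6.8 = 8.39 V.
Since V_CE = 8.39 V > V_CE(sat) ≈ 0.2 V, the transistor is in the active region as assumed.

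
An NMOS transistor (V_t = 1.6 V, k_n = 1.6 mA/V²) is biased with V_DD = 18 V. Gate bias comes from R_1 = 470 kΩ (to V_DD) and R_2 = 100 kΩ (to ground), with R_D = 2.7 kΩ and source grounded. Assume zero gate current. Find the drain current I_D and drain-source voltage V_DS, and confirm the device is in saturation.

V_G = V_DD·R_2/(R_1+R_2) = 18×100/570 = 3.16 V. With the source grounded, V_GS = V_G = 3.16 V.
Assume saturation: I_D = (k_n/2)(V_GS − V_t)² = (1.6/2)×(3.16 − 1.6)² = 0.8×1.56² = 1.94 mA.
V_DS = V_DD − I_D·R_D = 18 − 1.94×2.7 = 12.8 V.
Saturation requires V_DS ≥ V_GS − V_t = 1.56 V; 12.8 ≥ 1.56 ✓.

I_D ≈ 1.9 mA, V_DS ≈ 13 V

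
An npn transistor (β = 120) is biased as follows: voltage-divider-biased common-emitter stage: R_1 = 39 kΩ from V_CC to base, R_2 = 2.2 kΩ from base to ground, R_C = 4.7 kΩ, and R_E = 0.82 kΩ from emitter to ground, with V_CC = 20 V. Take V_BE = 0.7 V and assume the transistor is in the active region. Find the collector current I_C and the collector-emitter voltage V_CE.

I_C ≈ 0.44 mA, V_CE ≈ 18 V

Thevenize the base divider: V_Th = V_CC·R_2/(R_1+R_2) = 20×2.2/41.2 = 1.07 V, R_Th = R_1‖R_2 = 2.08 kΩ.
Base-emitter loop: V_Th = I_B·R_Th + V_BE + (β+1)I_B·R_E, so I_B = (1.07 − 0.7) / (2.08 + 121×0.82) = 0.00363 mA.
I_C = β·I_B = 120×0.00363 = 0.436 mA, and I_E = (β+1)I_B = 0.44 mA.
V_CE = V_CC − I_C·R_C − I_E·R_E = 20 − 0.436×4.7 − 0.44×0.82 = 17.6 V.
V_CE = 17.6 V > 0.2 V confirms active-region operation.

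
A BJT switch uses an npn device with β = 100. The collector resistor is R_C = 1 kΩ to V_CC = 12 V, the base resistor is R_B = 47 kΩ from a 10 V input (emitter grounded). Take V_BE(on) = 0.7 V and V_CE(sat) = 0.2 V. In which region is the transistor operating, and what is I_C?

saturation; I_C ≈ 12 mA

Assume active: I_B = (10 − 0.7)/47 = 0.198 mA, giving I_C = β·I_B = 19.8 mA.
But then V_CE = 12 − 19.8×1 = -7.79 V < V_CE(sat) = 0.2 V — impossible in the active region.
So the transistor is saturated. With V_CE = 0.2 V, I_C = (V_CC − 0.2)/R_C = 11.8/1 = 11.8 mA.
Check: β·I_B = 19.8 mA > I_C = 11.8 mA, confirming saturation.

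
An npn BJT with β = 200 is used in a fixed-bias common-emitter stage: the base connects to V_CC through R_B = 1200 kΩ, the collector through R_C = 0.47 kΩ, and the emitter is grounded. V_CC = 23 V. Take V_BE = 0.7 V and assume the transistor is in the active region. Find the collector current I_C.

I_C ≈ 3.7 mA

Base loop: V_CC = I_B·R_B + V_BE, so I_B = (23 − 0.7)/1200 kΩ = 0.0186 mA.
In the active region I_C = β·I_B = 200 × 0.0186 = 3.72 mA.
Collector loop: V_CE = V_CC − I_C·R_C = 23 − 3.72×0.47 = 21.3 V.
Since V_CE = 21.3 V > V_CE(sat) ≈ 0.2 V, the transistor is in the active region as assumed.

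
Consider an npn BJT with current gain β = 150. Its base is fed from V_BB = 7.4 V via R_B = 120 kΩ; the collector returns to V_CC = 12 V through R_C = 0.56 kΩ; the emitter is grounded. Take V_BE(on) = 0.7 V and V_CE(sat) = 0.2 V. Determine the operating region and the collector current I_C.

active; I_C ≈ 8.4 mA

Assume active. Base-emitter loop: I_B = (V_BB − V_BE)/R_B = (7.4 − 0.7)/120 = 0.0558 mA.
I_C = β·I_B = 150×0.0558 = 8.38 mA.
V_CE = V_CC − I_C·R_C = 12 − 8.38×0.56 = 7.31 V > V_CE(sat), so the active-region assumption holds.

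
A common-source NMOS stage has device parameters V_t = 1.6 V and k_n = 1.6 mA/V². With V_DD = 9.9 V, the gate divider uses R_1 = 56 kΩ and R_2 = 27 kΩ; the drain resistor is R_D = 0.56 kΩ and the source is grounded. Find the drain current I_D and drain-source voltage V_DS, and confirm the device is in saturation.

V_G = V_DD·R_2/(R_1+R_2) = 9.9×27/83 = 3.22 V. With the source grounded, V_GS = V_G = 3.22 V.
Assume saturation: I_D = (k_n/2)(V_GS − V_t)² = (1.6/2)×(3.22 − 1.6)² = 0.8×1.62² = 2.1 mA.
V_DS = V_DD − I_D·R_D = 9.9 − 2.1×0.56 = 8.72 V.
Saturation requires V_DS ≥ V_GS − V_t = 1.62 V; 8.72 ≥ 1.62 ✓.

I_D ≈ 2.1 mA, V_DS ≈ 8.7 V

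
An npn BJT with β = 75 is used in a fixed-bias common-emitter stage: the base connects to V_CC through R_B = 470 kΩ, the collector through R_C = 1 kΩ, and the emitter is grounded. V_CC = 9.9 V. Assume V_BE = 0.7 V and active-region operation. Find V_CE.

Base loop: V_CC = I_B·R_B + V_BE, so I_B = (9.9 − 0.7)/470 kΩ = 0.0196 mA.
In the active region I_C = β·I_B = 75 × 0.0196 = 1.47 mA.
Collector loop: V_CE = V_CC − I_C·R_C = 9.9 − 1.47×1 = 8.43 V.
Since V_CE = 8.43 V > V_CE(sat) ≈ 0.2 V, the transistor is in the active region as assumed.

V_CE ≈ 8.4 V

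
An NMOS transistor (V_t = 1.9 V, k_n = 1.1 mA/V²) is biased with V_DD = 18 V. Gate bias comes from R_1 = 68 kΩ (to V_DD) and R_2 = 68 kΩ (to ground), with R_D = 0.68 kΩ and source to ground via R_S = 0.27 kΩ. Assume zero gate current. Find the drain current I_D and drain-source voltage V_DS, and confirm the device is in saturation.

V_G = V_DD·R_2/(R_1+R_2) = 18×68/136 = 9 V.
Assume saturation: I_D = (k_n/2)(V_GS − V_t)² with V_GS = V_G − I_D·R_S = 9 − 0.27·I_D.
Substituting gives 0.0401·I_D² − 3.11·I_D + 27.7 = 0, with roots I_D = 10.3 or 67.3 mA.
The root I_D = 67.3 mA gives V_GS = -9.16 V ≤ V_t, so take I_D = 10.3 mA.
Then V_GS = 6.22 V and V_DS = V_DD − I_D(R_D+R_S) = 18 − 10.3×0.95 = 8.23 V.
Saturation requires V_DS ≥ V_GS − V_t = 4.32 V; 8.23 ≥ 4.32 ✓.

I_D ≈ 10 mA, V_DS ≈ 8.2 V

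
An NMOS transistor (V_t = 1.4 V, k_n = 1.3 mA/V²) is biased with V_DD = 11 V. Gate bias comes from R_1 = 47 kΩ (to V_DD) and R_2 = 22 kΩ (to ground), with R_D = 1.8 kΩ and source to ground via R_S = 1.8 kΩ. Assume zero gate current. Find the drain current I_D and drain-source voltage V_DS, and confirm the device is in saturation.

V_G = V_DD·R_2/(R_1+R_2) = 11×22/69 = 3.51 V.
Assume saturation: I_D = (k_n/2)(V_GS − V_t)² with V_GS = V_G − I_D·R_S = 3.51 − 1.8·I_D.
Substituting gives 2.11·I_D² − 5.93·I_D + 2.89 = 0, with roots I_D = 0.626 or 2.19 mA.
The root I_D = 2.19 mA gives V_GS = -0.436 V ≤ V_t, so take I_D = 0.626 mA.
Then V_GS = 2.38 V and V_DS = V_DD − I_D(R_D+R_S) = 11 − 0.626×3.6 = 8.75 V.
Saturation requires V_DS ≥ V_GS − V_t = 0.981 V; 8.75 ≥ 0.981 ✓.

I_D ≈ 0.63 mA, V_DS ≈ 8.7 V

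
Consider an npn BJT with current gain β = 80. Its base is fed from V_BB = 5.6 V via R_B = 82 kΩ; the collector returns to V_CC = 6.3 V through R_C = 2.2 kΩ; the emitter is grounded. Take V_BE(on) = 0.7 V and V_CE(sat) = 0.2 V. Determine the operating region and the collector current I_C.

saturation; I_C ≈ 2.8 mA

Assume active: I_B = (5.6 − 0.7)/82 = 0.0598 mA, giving I_C = β·I_B = 4.78 mA.
But then V_CE = 6.3 − 4.78×2.2 = -4.22 V < V_CE(sat) = 0.2 V — impossible in the active region.
So the transistor is saturated. With V_CE = 0.2 V, I_C = (V_CC − 0.2)/R_C = 6.1/2.2 = 2.77 mA.
Check: β·I_B = 4.78 mA > I_C = 2.77 mA, confirming saturation.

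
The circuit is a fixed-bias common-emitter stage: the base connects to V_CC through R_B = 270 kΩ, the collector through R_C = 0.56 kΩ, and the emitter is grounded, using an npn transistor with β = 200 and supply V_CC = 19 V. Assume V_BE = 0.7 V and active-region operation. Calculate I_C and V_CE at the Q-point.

I_C ≈ 14 mA, V_CE ≈ 11 V

Base loop: V_CC = I_B·R_B + V_BE, so I_B = (19 − 0.7)/270 kΩ = 0.0678 mA.
In the active region I_C = β·I_B = 200 × 0.0678 = 13.6 mA.
Collector loop: V_CE = V_CC − I_C·R_C = 19 − 13.6×0.56 = 11.4 V.
Since V_CE = 11.4 V > V_CE(sat) ≈ 0.2 V, the transistor is in the active region as assumed.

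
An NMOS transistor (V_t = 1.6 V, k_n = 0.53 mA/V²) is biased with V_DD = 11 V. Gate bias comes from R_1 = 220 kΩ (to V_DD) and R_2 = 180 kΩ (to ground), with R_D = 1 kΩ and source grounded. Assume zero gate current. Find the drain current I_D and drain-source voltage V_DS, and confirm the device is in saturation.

V_G = V_DD·R_2/(R_1+R_2) = 11×180/400 = 4.95 V. With the source grounded, V_GS = V_G = 4.95 V.
Assume saturation: I_D = (k_n/2)(V_GS − V_t)² = (0.53/2)×(4.95 − 1.6)² = 0.265×3.35² = 2.97 mA.
V_DS = V_DD − I_D·R_D = 11 − 2.97×1 = 8.03 V.
Saturation requires V_DS ≥ V_GS − V_t = 3.35 V; 8.03 ≥ 3.35 ✓.

I_D ≈ 3 mA, V_DS ≈ 8 V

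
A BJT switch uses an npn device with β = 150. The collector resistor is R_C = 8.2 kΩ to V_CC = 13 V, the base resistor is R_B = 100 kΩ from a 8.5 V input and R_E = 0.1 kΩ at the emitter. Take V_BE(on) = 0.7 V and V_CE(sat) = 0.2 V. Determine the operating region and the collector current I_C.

Assume active: I_B = (8.5 − 0.7)/(100 + 151×0.1) = 0.0678 mA, I_C = β·I_B = 10.2 mA.
Then V_CE = 13 − 10.2×8.2 − 10.2×0.1 = -71.4 V < 0.2 V — the active assumption fails.
Re-solve with V_CE = 0.2 V. KCL at the emitter: V_E/R_E = (V_BB−0.7−V_E)/R_B + (V_CC−0.2−V_E)/R_C, giving V_E = 0.162 V.
I_C = (V_CC − 0.2 − V_E)/R_C = (12.8 − 0.162)/8.2 = 1.54 mA.
Check: I_B = (7.8 − 0.162)/100 = 0.0764 mA, and β·I_B = 11.5 mA > I_C, confirming saturation.

saturation; I_C ≈ 1.5 mA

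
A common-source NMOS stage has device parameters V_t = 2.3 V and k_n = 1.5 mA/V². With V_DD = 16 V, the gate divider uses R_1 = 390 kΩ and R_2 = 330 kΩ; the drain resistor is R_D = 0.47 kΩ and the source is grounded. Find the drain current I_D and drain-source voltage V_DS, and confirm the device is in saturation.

V_G = V_DD·R_2/(R_1+R_2) = 16×330/720 = 7.33 V. With the source grounded, V_GS = V_G = 7.33 V.
Assume saturation: I_D = (k_n/2)(V_GS − V_t)² = (1.5/2)×(7.33 − 2.3)² = 0.75×5.03² = 19 mA.
V_DS = V_DD − I_D·R_D = 16 − 19×0.47 = 7.07 V.
Saturation requires V_DS ≥ V_GS − V_t = 5.03 V; 7.07 ≥ 5.03 ✓.

I_D ≈ 19 mA, V_DS ≈ 7.1 V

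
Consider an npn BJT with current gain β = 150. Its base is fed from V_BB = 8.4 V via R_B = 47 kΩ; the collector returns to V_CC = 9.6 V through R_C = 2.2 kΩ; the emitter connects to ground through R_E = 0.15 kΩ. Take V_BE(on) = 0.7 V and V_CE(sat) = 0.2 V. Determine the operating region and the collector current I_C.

saturation; I_C ≈ 4 mA

Assume active: I_B = (8.4 − 0.7)/(47 + 151×0.15) = 0.111 mA, I_C = β·I_B = 16.6 mA.
Then V_CE = 9.6 − 16.6×2.2 − 16.7×0.15 = -29.4 V < 0.2 V — the active assumption fails.
Re-solve with V_CE = 0.2 V. KCL at the emitter: V_E/R_E = (V_BB−0.7−V_E)/R_B + (V_CC−0.2−V_E)/R_C, giving V_E = 0.621 V.
I_C = (V_CC − 0.2 − V_E)/R_C = (9.4 − 0.621)/2.2 = 3.99 mA.
Check: I_B = (7.7 − 0.621)/47 = 0.151 mA, and β·I_B = 22.6 mA > I_C, confirming saturation.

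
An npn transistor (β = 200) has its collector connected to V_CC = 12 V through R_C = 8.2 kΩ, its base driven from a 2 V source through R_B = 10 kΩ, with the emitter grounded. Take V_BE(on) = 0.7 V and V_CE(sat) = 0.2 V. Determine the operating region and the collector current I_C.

Assume active: I_B = (2 − 0.7)/10 = 0.13 mA, giving I_C = β·I_B = 26 mA.
But then V_CE = 12 − 26×8.2 = -201 V < V_CE(sat) = 0.2 V — impossible in the active region.
So the transistor is saturated. With V_CE = 0.2 V, I_C = (V_CC − 0.2)/R_C = 11.8/8.2 = 1.44 mA.
Check: β·I_B = 26 mA > I_C = 1.44 mA, confirming saturation.

saturation; I_C ≈ 1.4 mA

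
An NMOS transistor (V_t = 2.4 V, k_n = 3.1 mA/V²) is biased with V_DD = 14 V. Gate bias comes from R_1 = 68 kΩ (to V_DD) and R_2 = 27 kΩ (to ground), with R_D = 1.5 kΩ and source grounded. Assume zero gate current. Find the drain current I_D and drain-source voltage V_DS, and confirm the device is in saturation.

V_G = V_DD·R_2/(R_1+R_2) = 14×27/95 = 3.98 V. With the source grounded, V_GS = V_G = 3.98 V.
Assume saturation: I_D = (k_n/2)(V_GS − V_t)² = (3.1/2)×(3.98 − 2.4)² = 1.55×1.58² = 3.86 mA.
V_DS = V_DD − I_D·R_D = 14 − 3.86×1.5 = 8.2 V.
Saturation requires V_DS ≥ V_GS − V_t = 1.58 V; 8.2 ≥ 1.58 ✓.

I_D ≈ 3.9 mA, V_DS ≈ 8.2 V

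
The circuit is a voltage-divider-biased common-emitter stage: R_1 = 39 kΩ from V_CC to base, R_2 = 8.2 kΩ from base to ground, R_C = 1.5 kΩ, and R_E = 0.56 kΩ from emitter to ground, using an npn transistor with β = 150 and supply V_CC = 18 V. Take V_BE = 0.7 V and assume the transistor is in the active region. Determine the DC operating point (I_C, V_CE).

I_C ≈ 4 mA, V_CE ≈ 9.8 V

Thevenize the base divider: V_Th = V_CC·R_2/(R_1+R_2) = 18×8.2/47.2 = 3.13 V, R_Th = R_1‖R_2 = 6.78 kΩ.
Base-emitter loop: V_Th = I_B·R_Th + V_BE + (β+1)I_B·R_E, so I_B = (3.13 − 0.7) / (6.78 + 151×0.56) = 0.0266 mA.
I_C = β·I_B = 150×0.0266 = 3.99 mA, and I_E = (β+1)I_B = 4.01 mA.
V_CE = V_CC − I_C·R_C − I_E·R_E = 18 − 3.99×1.5 − 4.01×0.56 = 9.77 V.
V_CE = 9.77 V > 0.2 V confirms active-region operation.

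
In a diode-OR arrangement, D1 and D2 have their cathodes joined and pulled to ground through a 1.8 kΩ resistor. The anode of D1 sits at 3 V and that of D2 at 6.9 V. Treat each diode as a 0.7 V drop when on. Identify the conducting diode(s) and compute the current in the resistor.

Only D2 conducts; I_R ≈ 3.4 mA

Assume both conduct. Then node N would need to be at both 3−0.7 = 2.3 V and 6.9−0.7 = 6.2 V, which is impossible.
Assume only D2 conducts: V_N = 6.9 − 0.7 = 6.2 V, so I_R = 6.2/1.8 = 3.44 mA.
Check D1: its anode-to-cathode voltage is 3 − 6.2 = -3.2 V < 0.7 V, so it is off. The assumption is consistent.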